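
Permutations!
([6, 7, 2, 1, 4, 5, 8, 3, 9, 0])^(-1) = (0 9 8 6)(1 3 7)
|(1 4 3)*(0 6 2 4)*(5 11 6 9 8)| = 10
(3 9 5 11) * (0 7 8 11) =[7, 1, 2, 9, 4, 0, 6, 8, 11, 5, 10, 3] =(0 7 8 11 3 9 5)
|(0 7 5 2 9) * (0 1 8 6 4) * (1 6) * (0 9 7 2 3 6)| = |(0 2 7 5 3 6 4 9)(1 8)| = 8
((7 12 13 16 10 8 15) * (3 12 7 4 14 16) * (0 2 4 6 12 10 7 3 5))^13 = ((0 2 4 14 16 7 3 10 8 15 6 12 13 5))^13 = (0 5 13 12 6 15 8 10 3 7 16 14 4 2)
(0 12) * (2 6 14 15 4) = (0 12)(2 6 14 15 4) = [12, 1, 6, 3, 2, 5, 14, 7, 8, 9, 10, 11, 0, 13, 15, 4]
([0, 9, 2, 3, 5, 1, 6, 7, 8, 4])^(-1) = [0, 5, 2, 3, 9, 4, 6, 7, 8, 1]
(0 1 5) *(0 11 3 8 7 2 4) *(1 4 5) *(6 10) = (0 4)(2 5 11 3 8 7)(6 10) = [4, 1, 5, 8, 0, 11, 10, 2, 7, 9, 6, 3]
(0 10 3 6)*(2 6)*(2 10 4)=(0 4 2 6)(3 10)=[4, 1, 6, 10, 2, 5, 0, 7, 8, 9, 3]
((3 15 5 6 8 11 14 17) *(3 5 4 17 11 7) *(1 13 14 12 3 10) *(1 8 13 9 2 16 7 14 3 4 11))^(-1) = (1 14 8 10 7 16 2 9)(3 13 6 5 17 4 12 11 15)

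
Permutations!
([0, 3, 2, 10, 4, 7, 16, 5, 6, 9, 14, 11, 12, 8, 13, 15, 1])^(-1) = [0, 16, 2, 1, 4, 7, 8, 5, 13, 9, 3, 11, 12, 14, 10, 15, 6]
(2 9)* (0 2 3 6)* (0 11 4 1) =[2, 0, 9, 6, 1, 5, 11, 7, 8, 3, 10, 4] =(0 2 9 3 6 11 4 1)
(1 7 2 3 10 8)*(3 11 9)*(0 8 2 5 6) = (0 8 1 7 5 6)(2 11 9 3 10) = [8, 7, 11, 10, 4, 6, 0, 5, 1, 3, 2, 9]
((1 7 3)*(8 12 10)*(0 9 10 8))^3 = (8 12)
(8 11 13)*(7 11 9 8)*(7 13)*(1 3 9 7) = [0, 3, 2, 9, 4, 5, 6, 11, 7, 8, 10, 1, 12, 13] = (13)(1 3 9 8 7 11)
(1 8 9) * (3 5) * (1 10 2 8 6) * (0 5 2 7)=(0 5 3 2 8 9 10 7)(1 6)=[5, 6, 8, 2, 4, 3, 1, 0, 9, 10, 7]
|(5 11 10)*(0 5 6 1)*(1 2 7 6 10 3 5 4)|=3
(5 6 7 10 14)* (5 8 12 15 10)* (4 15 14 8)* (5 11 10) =[0, 1, 2, 3, 15, 6, 7, 11, 12, 9, 8, 10, 14, 13, 4, 5] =(4 15 5 6 7 11 10 8 12 14)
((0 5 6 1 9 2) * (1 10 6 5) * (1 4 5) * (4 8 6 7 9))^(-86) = (0 9 10 8 2 7 6)(1 4 5)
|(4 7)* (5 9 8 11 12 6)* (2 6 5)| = 10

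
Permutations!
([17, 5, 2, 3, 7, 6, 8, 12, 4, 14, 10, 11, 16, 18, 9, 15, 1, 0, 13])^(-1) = [17, 16, 2, 3, 8, 1, 5, 4, 6, 14, 10, 11, 7, 18, 9, 15, 12, 0, 13]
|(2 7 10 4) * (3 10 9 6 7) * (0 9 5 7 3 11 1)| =|(0 9 6 3 10 4 2 11 1)(5 7)| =18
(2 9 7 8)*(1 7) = [0, 7, 9, 3, 4, 5, 6, 8, 2, 1] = (1 7 8 2 9)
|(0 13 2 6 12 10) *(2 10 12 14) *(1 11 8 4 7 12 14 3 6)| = 24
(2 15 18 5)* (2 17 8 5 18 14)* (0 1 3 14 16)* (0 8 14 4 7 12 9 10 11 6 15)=(18)(0 1 3 4 7 12 9 10 11 6 15 16 8 5 17 14 2)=[1, 3, 0, 4, 7, 17, 15, 12, 5, 10, 11, 6, 9, 13, 2, 16, 8, 14, 18]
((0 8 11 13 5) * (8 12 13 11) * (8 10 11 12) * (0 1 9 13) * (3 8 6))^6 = ((0 6 3 8 10 11 12)(1 9 13 5))^6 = (0 12 11 10 8 3 6)(1 13)(5 9)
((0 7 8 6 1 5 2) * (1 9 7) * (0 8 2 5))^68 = ((0 1)(2 8 6 9 7))^68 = (2 9 8 7 6)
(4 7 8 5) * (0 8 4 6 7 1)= (0 8 5 6 7 4 1)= [8, 0, 2, 3, 1, 6, 7, 4, 5]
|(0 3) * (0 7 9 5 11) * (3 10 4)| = |(0 10 4 3 7 9 5 11)| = 8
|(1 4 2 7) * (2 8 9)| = 6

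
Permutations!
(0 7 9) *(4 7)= (0 4 7 9)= [4, 1, 2, 3, 7, 5, 6, 9, 8, 0]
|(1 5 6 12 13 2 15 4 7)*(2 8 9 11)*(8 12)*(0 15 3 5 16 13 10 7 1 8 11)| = |(0 15 4 1 16 13 12 10 7 8 9)(2 3 5 6 11)| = 55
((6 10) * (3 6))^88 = ((3 6 10))^88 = (3 6 10)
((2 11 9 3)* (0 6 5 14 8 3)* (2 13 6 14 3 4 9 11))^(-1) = (0 9 4 8 14)(3 5 6 13) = ((0 14 8 4 9)(3 13 6 5))^(-1)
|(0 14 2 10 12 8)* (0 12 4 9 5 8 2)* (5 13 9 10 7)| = 10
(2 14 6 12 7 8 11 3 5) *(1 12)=(1 12 7 8 11 3 5 2 14 6)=[0, 12, 14, 5, 4, 2, 1, 8, 11, 9, 10, 3, 7, 13, 6]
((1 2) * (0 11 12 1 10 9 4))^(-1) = ((0 11 12 1 2 10 9 4))^(-1) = (0 4 9 10 2 1 12 11)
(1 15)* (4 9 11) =[0, 15, 2, 3, 9, 5, 6, 7, 8, 11, 10, 4, 12, 13, 14, 1] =(1 15)(4 9 11)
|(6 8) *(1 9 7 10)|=|(1 9 7 10)(6 8)|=4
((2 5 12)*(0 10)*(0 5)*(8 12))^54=((0 10 5 8 12 2))^54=(12)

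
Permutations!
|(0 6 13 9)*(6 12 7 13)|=5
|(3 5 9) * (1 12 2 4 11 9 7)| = |(1 12 2 4 11 9 3 5 7)| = 9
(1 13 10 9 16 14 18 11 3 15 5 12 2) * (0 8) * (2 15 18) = (0 8)(1 13 10 9 16 14 2)(3 18 11)(5 12 15) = [8, 13, 1, 18, 4, 12, 6, 7, 0, 16, 9, 3, 15, 10, 2, 5, 14, 17, 11]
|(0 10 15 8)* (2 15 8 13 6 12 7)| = 6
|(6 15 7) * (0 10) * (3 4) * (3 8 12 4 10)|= 3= |(0 3 10)(4 8 12)(6 15 7)|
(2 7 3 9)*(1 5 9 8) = (1 5 9 2 7 3 8) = [0, 5, 7, 8, 4, 9, 6, 3, 1, 2]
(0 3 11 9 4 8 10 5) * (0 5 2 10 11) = (0 3)(2 10)(4 8 11 9) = [3, 1, 10, 0, 8, 5, 6, 7, 11, 4, 2, 9]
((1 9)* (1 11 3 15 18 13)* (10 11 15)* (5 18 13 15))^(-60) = ((1 9 5 18 15 13)(3 10 11))^(-60) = (18)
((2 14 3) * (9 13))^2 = (2 3 14)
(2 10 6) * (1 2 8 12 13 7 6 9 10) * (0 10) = [10, 2, 1, 3, 4, 5, 8, 6, 12, 0, 9, 11, 13, 7] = (0 10 9)(1 2)(6 8 12 13 7)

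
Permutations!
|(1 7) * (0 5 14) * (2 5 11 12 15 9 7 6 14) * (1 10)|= |(0 11 12 15 9 7 10 1 6 14)(2 5)|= 10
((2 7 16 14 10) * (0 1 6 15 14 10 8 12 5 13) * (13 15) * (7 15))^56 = (2 14 12 7 10 15 8 5 16)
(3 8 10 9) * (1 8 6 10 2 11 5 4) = (1 8 2 11 5 4)(3 6 10 9) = [0, 8, 11, 6, 1, 4, 10, 7, 2, 3, 9, 5]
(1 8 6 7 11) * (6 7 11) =[0, 8, 2, 3, 4, 5, 11, 6, 7, 9, 10, 1] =(1 8 7 6 11)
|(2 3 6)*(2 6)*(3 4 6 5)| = 5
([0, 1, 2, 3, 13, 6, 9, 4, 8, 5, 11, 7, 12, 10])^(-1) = [0, 1, 2, 3, 7, 9, 5, 11, 8, 6, 13, 10, 12, 4]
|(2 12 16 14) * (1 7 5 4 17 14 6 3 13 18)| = |(1 7 5 4 17 14 2 12 16 6 3 13 18)| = 13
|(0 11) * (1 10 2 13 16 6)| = 6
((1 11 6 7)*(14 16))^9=((1 11 6 7)(14 16))^9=(1 11 6 7)(14 16)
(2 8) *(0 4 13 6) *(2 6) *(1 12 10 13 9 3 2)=(0 4 9 3 2 8 6)(1 12 10 13)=[4, 12, 8, 2, 9, 5, 0, 7, 6, 3, 13, 11, 10, 1]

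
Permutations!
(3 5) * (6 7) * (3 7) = [0, 1, 2, 5, 4, 7, 3, 6] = (3 5 7 6)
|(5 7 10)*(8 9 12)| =|(5 7 10)(8 9 12)| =3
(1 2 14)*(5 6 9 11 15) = (1 2 14)(5 6 9 11 15) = [0, 2, 14, 3, 4, 6, 9, 7, 8, 11, 10, 15, 12, 13, 1, 5]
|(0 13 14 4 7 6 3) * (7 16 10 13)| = 20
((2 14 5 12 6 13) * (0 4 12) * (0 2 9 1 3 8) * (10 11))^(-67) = ((0 4 12 6 13 9 1 3 8)(2 14 5)(10 11))^(-67) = (0 9 4 1 12 3 6 8 13)(2 5 14)(10 11)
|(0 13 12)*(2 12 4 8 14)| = |(0 13 4 8 14 2 12)| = 7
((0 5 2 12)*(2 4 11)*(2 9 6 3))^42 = (0 3 11)(2 9 5)(4 12 6)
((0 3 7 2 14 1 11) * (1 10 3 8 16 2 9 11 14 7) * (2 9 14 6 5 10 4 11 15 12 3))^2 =(0 16 15 3 6 10 7 4)(1 5 2 14 11 8 9 12)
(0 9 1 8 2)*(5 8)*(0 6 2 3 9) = (1 5 8 3 9)(2 6) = [0, 5, 6, 9, 4, 8, 2, 7, 3, 1]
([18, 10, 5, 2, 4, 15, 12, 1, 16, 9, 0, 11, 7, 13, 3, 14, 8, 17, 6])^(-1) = (0 10 1 7 12 6 18)(2 3 14 15 5)(8 16)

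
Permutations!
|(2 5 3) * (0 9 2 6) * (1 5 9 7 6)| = |(0 7 6)(1 5 3)(2 9)| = 6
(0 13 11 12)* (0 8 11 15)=(0 13 15)(8 11 12)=[13, 1, 2, 3, 4, 5, 6, 7, 11, 9, 10, 12, 8, 15, 14, 0]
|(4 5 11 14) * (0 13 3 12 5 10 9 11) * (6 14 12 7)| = |(0 13 3 7 6 14 4 10 9 11 12 5)| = 12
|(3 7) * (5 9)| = |(3 7)(5 9)| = 2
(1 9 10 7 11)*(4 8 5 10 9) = [0, 4, 2, 3, 8, 10, 6, 11, 5, 9, 7, 1] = (1 4 8 5 10 7 11)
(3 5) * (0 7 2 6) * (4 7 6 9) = (0 6)(2 9 4 7)(3 5) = [6, 1, 9, 5, 7, 3, 0, 2, 8, 4]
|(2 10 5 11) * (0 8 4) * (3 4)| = |(0 8 3 4)(2 10 5 11)| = 4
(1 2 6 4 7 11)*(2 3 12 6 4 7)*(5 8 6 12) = [0, 3, 4, 5, 2, 8, 7, 11, 6, 9, 10, 1, 12] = (12)(1 3 5 8 6 7 11)(2 4)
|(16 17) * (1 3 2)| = |(1 3 2)(16 17)| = 6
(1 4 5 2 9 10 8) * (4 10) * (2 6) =(1 10 8)(2 9 4 5 6) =[0, 10, 9, 3, 5, 6, 2, 7, 1, 4, 8]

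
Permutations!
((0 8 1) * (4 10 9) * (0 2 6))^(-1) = ((0 8 1 2 6)(4 10 9))^(-1) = (0 6 2 1 8)(4 9 10)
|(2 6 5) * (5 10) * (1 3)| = 4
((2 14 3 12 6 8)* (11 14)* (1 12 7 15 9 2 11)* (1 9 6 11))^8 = (1 8 6 15 7 3 14 11 12)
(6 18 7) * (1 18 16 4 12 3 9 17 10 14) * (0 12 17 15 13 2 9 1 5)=[12, 18, 9, 1, 17, 0, 16, 6, 8, 15, 14, 11, 3, 2, 5, 13, 4, 10, 7]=(0 12 3 1 18 7 6 16 4 17 10 14 5)(2 9 15 13)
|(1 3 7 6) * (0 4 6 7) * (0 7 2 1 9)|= |(0 4 6 9)(1 3 7 2)|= 4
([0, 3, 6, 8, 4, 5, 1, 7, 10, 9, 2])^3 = [0, 10, 3, 2, 4, 5, 8, 7, 6, 9, 1]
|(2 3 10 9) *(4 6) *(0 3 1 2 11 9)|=|(0 3 10)(1 2)(4 6)(9 11)|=6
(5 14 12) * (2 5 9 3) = (2 5 14 12 9 3) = [0, 1, 5, 2, 4, 14, 6, 7, 8, 3, 10, 11, 9, 13, 12]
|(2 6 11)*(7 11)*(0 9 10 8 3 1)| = |(0 9 10 8 3 1)(2 6 7 11)| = 12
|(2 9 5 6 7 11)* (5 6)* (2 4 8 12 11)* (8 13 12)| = |(2 9 6 7)(4 13 12 11)| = 4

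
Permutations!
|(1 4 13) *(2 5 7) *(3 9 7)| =15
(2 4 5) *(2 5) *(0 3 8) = (0 3 8)(2 4) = [3, 1, 4, 8, 2, 5, 6, 7, 0]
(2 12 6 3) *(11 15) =(2 12 6 3)(11 15) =[0, 1, 12, 2, 4, 5, 3, 7, 8, 9, 10, 15, 6, 13, 14, 11]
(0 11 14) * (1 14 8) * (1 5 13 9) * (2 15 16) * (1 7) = [11, 14, 15, 3, 4, 13, 6, 1, 5, 7, 10, 8, 12, 9, 0, 16, 2] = (0 11 8 5 13 9 7 1 14)(2 15 16)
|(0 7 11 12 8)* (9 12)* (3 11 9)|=10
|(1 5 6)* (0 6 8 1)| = 6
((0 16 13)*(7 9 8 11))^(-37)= ((0 16 13)(7 9 8 11))^(-37)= (0 13 16)(7 11 8 9)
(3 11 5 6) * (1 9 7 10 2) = [0, 9, 1, 11, 4, 6, 3, 10, 8, 7, 2, 5] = (1 9 7 10 2)(3 11 5 6)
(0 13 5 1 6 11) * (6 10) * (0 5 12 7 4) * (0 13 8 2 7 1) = [8, 10, 7, 3, 13, 0, 11, 4, 2, 9, 6, 5, 1, 12] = (0 8 2 7 4 13 12 1 10 6 11 5)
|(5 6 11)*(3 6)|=4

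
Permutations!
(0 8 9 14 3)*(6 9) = [8, 1, 2, 0, 4, 5, 9, 7, 6, 14, 10, 11, 12, 13, 3] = (0 8 6 9 14 3)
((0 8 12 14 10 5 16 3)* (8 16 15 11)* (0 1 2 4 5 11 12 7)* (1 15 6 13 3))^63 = (0 7 8 11 10 14 12 15 3 13 6 5 4 2 1 16)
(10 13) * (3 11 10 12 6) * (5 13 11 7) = [0, 1, 2, 7, 4, 13, 3, 5, 8, 9, 11, 10, 6, 12] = (3 7 5 13 12 6)(10 11)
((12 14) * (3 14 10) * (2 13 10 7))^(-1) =((2 13 10 3 14 12 7))^(-1) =(2 7 12 14 3 10 13)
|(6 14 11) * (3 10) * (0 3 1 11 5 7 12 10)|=|(0 3)(1 11 6 14 5 7 12 10)|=8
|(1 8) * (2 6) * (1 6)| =|(1 8 6 2)| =4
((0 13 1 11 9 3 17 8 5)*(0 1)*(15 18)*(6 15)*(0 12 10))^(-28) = (6 18 15)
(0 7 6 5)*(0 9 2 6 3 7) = (2 6 5 9)(3 7) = [0, 1, 6, 7, 4, 9, 5, 3, 8, 2]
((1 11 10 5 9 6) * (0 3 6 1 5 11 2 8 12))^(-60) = (0 5 2)(1 12 6)(3 9 8)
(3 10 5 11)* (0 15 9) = (0 15 9)(3 10 5 11) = [15, 1, 2, 10, 4, 11, 6, 7, 8, 0, 5, 3, 12, 13, 14, 9]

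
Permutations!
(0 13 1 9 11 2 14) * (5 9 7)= (0 13 1 7 5 9 11 2 14)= [13, 7, 14, 3, 4, 9, 6, 5, 8, 11, 10, 2, 12, 1, 0]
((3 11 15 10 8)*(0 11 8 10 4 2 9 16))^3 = (0 4 16 15 9 11 2)(3 8)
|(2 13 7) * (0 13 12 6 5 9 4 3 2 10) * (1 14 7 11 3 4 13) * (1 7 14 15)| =24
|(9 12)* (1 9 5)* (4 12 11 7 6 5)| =6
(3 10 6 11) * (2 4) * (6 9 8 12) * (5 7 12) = (2 4)(3 10 9 8 5 7 12 6 11) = [0, 1, 4, 10, 2, 7, 11, 12, 5, 8, 9, 3, 6]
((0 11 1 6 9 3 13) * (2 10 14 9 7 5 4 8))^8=(0 2 1 14 7 3 4)(5 13 8 11 10 6 9)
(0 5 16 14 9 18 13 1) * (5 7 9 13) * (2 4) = (0 7 9 18 5 16 14 13 1)(2 4) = [7, 0, 4, 3, 2, 16, 6, 9, 8, 18, 10, 11, 12, 1, 13, 15, 14, 17, 5]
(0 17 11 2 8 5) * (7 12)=(0 17 11 2 8 5)(7 12)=[17, 1, 8, 3, 4, 0, 6, 12, 5, 9, 10, 2, 7, 13, 14, 15, 16, 11]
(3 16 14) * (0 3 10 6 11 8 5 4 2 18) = (0 3 16 14 10 6 11 8 5 4 2 18) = [3, 1, 18, 16, 2, 4, 11, 7, 5, 9, 6, 8, 12, 13, 10, 15, 14, 17, 0]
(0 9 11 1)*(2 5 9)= (0 2 5 9 11 1)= [2, 0, 5, 3, 4, 9, 6, 7, 8, 11, 10, 1]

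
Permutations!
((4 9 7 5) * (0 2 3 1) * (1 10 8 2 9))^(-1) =(0 1 4 5 7 9)(2 8 10 3)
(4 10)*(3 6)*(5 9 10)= (3 6)(4 5 9 10)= [0, 1, 2, 6, 5, 9, 3, 7, 8, 10, 4]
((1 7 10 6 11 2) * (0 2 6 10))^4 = (11) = ((0 2 1 7)(6 11))^4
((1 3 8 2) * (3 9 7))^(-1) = (1 2 8 3 7 9)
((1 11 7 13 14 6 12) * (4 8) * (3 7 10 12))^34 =(1 10)(3 6 14 13 7)(11 12)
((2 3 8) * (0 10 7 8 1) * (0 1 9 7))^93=((0 10)(2 3 9 7 8))^93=(0 10)(2 7 3 8 9)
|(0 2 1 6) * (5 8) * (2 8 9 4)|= 8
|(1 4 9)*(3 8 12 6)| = 12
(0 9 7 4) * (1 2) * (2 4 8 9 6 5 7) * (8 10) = (0 6 5 7 10 8 9 2 1 4) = [6, 4, 1, 3, 0, 7, 5, 10, 9, 2, 8]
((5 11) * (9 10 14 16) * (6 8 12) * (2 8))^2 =(2 12)(6 8)(9 14)(10 16)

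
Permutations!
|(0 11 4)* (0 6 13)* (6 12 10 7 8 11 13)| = |(0 13)(4 12 10 7 8 11)| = 6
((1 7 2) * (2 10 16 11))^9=(1 16)(2 10)(7 11)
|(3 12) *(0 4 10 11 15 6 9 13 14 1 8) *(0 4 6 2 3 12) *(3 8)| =42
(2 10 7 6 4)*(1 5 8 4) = (1 5 8 4 2 10 7 6) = [0, 5, 10, 3, 2, 8, 1, 6, 4, 9, 7]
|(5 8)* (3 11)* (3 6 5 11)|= |(5 8 11 6)|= 4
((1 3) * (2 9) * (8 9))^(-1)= ((1 3)(2 8 9))^(-1)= (1 3)(2 9 8)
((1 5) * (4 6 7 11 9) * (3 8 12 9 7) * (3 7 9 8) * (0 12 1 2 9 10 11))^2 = (0 8 5 9 6)(1 2 4 7 12)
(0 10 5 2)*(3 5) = [10, 1, 0, 5, 4, 2, 6, 7, 8, 9, 3] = (0 10 3 5 2)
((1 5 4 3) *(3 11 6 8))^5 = (1 8 11 5 3 6 4)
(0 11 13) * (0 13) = (13)(0 11) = [11, 1, 2, 3, 4, 5, 6, 7, 8, 9, 10, 0, 12, 13]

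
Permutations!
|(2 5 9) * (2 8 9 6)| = |(2 5 6)(8 9)| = 6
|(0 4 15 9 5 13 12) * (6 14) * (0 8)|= 8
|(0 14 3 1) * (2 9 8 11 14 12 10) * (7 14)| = |(0 12 10 2 9 8 11 7 14 3 1)| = 11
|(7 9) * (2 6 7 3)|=|(2 6 7 9 3)|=5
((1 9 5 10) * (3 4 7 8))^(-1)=(1 10 5 9)(3 8 7 4)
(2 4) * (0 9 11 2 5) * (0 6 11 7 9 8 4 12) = (0 8 4 5 6 11 2 12)(7 9) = [8, 1, 12, 3, 5, 6, 11, 9, 4, 7, 10, 2, 0]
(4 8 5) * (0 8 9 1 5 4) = (0 8 4 9 1 5) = [8, 5, 2, 3, 9, 0, 6, 7, 4, 1]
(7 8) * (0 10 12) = [10, 1, 2, 3, 4, 5, 6, 8, 7, 9, 12, 11, 0] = (0 10 12)(7 8)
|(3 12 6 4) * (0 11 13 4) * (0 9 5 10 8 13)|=|(0 11)(3 12 6 9 5 10 8 13 4)|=18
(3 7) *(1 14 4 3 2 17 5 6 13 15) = [0, 14, 17, 7, 3, 6, 13, 2, 8, 9, 10, 11, 12, 15, 4, 1, 16, 5] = (1 14 4 3 7 2 17 5 6 13 15)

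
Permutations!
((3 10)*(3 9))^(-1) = ((3 10 9))^(-1) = (3 9 10)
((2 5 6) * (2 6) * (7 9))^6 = ((2 5)(7 9))^6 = (9)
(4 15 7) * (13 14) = (4 15 7)(13 14) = [0, 1, 2, 3, 15, 5, 6, 4, 8, 9, 10, 11, 12, 14, 13, 7]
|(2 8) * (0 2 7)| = |(0 2 8 7)| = 4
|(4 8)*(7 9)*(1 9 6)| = 4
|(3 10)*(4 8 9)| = 6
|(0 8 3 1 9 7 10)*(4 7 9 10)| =|(0 8 3 1 10)(4 7)| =10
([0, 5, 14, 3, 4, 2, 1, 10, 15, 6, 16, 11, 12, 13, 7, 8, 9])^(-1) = [0, 6, 5, 3, 4, 1, 9, 14, 15, 16, 7, 11, 12, 13, 2, 8, 10]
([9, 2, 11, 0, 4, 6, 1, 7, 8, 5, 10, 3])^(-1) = (0 3 11 2 1 6 5 9)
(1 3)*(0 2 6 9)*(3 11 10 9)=[2, 11, 6, 1, 4, 5, 3, 7, 8, 0, 9, 10]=(0 2 6 3 1 11 10 9)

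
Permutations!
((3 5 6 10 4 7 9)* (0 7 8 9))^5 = (0 7)(3 8 10 5 9 4 6)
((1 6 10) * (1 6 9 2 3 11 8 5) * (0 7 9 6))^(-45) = ((0 7 9 2 3 11 8 5 1 6 10))^(-45) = (0 10 6 1 5 8 11 3 2 9 7)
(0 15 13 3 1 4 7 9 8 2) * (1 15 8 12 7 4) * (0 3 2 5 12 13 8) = (2 3 15 8 5 12 7 9 13) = [0, 1, 3, 15, 4, 12, 6, 9, 5, 13, 10, 11, 7, 2, 14, 8]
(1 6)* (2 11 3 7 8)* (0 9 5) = (0 9 5)(1 6)(2 11 3 7 8) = [9, 6, 11, 7, 4, 0, 1, 8, 2, 5, 10, 3]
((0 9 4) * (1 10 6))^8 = ((0 9 4)(1 10 6))^8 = (0 4 9)(1 6 10)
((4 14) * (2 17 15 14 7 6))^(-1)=((2 17 15 14 4 7 6))^(-1)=(2 6 7 4 14 15 17)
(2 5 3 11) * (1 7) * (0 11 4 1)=(0 11 2 5 3 4 1 7)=[11, 7, 5, 4, 1, 3, 6, 0, 8, 9, 10, 2]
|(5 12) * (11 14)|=|(5 12)(11 14)|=2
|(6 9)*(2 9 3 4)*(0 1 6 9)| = 6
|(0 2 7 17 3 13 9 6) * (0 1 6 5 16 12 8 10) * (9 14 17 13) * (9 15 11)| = 30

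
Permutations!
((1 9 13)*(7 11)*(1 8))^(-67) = (1 9 13 8)(7 11)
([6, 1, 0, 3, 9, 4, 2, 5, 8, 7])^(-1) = [2, 1, 6, 3, 5, 7, 0, 9, 8, 4]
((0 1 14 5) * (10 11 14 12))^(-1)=(0 5 14 11 10 12 1)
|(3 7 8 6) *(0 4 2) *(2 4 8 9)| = |(0 8 6 3 7 9 2)| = 7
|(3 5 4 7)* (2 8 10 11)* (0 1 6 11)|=|(0 1 6 11 2 8 10)(3 5 4 7)|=28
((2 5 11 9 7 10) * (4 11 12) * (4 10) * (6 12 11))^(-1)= (2 10 12 6 4 7 9 11 5)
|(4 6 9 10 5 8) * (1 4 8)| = 6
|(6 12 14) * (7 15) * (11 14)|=4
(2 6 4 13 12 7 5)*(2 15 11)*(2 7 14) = (2 6 4 13 12 14)(5 15 11 7) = [0, 1, 6, 3, 13, 15, 4, 5, 8, 9, 10, 7, 14, 12, 2, 11]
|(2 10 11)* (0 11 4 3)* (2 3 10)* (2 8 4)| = 12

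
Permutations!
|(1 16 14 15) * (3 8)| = 4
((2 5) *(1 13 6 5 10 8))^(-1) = (1 8 10 2 5 6 13)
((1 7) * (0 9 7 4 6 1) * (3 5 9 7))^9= ((0 7)(1 4 6)(3 5 9))^9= (9)(0 7)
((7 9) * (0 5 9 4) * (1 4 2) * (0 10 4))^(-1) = (0 1 2 7 9 5)(4 10)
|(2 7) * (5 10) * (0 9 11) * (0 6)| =|(0 9 11 6)(2 7)(5 10)| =4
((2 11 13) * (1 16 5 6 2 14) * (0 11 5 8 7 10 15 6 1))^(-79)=((0 11 13 14)(1 16 8 7 10 15 6 2 5))^(-79)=(0 11 13 14)(1 8 10 6 5 16 7 15 2)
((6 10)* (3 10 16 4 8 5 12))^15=((3 10 6 16 4 8 5 12))^15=(3 12 5 8 4 16 6 10)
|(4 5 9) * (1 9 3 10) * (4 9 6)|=|(1 6 4 5 3 10)|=6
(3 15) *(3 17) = (3 15 17) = [0, 1, 2, 15, 4, 5, 6, 7, 8, 9, 10, 11, 12, 13, 14, 17, 16, 3]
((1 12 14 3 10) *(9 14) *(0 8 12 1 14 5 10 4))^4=(0 5 4 9 3 12 14 8 10)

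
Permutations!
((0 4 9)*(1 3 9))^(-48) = (0 1 9 4 3)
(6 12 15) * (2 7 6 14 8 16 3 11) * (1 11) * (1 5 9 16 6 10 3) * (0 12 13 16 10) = [12, 11, 7, 5, 4, 9, 13, 0, 6, 10, 3, 2, 15, 16, 8, 14, 1] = (0 12 15 14 8 6 13 16 1 11 2 7)(3 5 9 10)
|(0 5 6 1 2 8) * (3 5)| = 7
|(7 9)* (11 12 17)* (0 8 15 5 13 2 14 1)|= |(0 8 15 5 13 2 14 1)(7 9)(11 12 17)|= 24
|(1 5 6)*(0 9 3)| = |(0 9 3)(1 5 6)| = 3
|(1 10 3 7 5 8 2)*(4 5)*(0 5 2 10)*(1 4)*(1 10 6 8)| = 6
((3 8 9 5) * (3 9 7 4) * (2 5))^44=((2 5 9)(3 8 7 4))^44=(2 9 5)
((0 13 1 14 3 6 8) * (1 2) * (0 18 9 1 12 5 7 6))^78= ((0 13 2 12 5 7 6 8 18 9 1 14 3))^78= (18)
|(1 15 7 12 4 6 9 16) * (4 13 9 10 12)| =10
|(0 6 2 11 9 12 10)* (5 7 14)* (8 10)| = 24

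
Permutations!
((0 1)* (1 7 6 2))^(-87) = ((0 7 6 2 1))^(-87) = (0 2 7 1 6)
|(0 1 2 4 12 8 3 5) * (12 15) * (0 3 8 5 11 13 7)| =|(0 1 2 4 15 12 5 3 11 13 7)| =11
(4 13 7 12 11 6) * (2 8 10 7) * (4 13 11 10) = (2 8 4 11 6 13)(7 12 10) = [0, 1, 8, 3, 11, 5, 13, 12, 4, 9, 7, 6, 10, 2]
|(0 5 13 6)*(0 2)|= |(0 5 13 6 2)|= 5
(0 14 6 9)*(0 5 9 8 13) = [14, 1, 2, 3, 4, 9, 8, 7, 13, 5, 10, 11, 12, 0, 6] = (0 14 6 8 13)(5 9)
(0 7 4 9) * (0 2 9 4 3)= (0 7 3)(2 9)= [7, 1, 9, 0, 4, 5, 6, 3, 8, 2]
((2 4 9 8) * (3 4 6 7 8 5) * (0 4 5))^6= (9)(2 7)(6 8)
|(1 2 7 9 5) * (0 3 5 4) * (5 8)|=|(0 3 8 5 1 2 7 9 4)|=9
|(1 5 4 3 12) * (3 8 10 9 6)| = |(1 5 4 8 10 9 6 3 12)| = 9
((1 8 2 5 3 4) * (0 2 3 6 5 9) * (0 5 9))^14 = ((0 2)(1 8 3 4)(5 6 9))^14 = (1 3)(4 8)(5 9 6)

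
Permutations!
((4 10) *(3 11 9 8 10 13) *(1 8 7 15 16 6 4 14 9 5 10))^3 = (1 8)(3 10 7 6)(4 11 14 15)(5 9 16 13) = ((1 8)(3 11 5 10 14 9 7 15 16 6 4 13))^3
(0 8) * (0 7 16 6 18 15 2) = (0 8 7 16 6 18 15 2) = [8, 1, 0, 3, 4, 5, 18, 16, 7, 9, 10, 11, 12, 13, 14, 2, 6, 17, 15]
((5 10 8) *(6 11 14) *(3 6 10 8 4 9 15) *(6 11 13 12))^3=(3 10 15 14 9 11 4)(5 8)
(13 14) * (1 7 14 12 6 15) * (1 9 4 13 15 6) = (1 7 14 15 9 4 13 12) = [0, 7, 2, 3, 13, 5, 6, 14, 8, 4, 10, 11, 1, 12, 15, 9]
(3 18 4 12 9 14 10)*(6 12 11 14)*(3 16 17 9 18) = (4 11 14 10 16 17 9 6 12 18) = [0, 1, 2, 3, 11, 5, 12, 7, 8, 6, 16, 14, 18, 13, 10, 15, 17, 9, 4]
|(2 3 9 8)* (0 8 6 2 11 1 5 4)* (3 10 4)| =|(0 8 11 1 5 3 9 6 2 10 4)| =11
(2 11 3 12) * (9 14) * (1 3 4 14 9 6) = [0, 3, 11, 12, 14, 5, 1, 7, 8, 9, 10, 4, 2, 13, 6] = (1 3 12 2 11 4 14 6)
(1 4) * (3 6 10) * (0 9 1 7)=[9, 4, 2, 6, 7, 5, 10, 0, 8, 1, 3]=(0 9 1 4 7)(3 6 10)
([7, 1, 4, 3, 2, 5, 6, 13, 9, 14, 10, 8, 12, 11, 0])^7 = (14)(2 4)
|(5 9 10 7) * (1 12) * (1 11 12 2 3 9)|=14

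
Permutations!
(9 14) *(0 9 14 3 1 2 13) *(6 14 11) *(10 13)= [9, 2, 10, 1, 4, 5, 14, 7, 8, 3, 13, 6, 12, 0, 11]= (0 9 3 1 2 10 13)(6 14 11)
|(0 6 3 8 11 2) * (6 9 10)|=|(0 9 10 6 3 8 11 2)|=8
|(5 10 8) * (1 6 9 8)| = 6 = |(1 6 9 8 5 10)|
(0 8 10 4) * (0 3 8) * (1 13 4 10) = (1 13 4 3 8) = [0, 13, 2, 8, 3, 5, 6, 7, 1, 9, 10, 11, 12, 4]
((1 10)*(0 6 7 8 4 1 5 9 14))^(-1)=(0 14 9 5 10 1 4 8 7 6)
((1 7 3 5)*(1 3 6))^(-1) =(1 6 7)(3 5)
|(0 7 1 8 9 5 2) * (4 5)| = |(0 7 1 8 9 4 5 2)| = 8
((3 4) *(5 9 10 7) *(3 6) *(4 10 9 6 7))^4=(3 5 4)(6 7 10)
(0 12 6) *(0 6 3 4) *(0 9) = (0 12 3 4 9) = [12, 1, 2, 4, 9, 5, 6, 7, 8, 0, 10, 11, 3]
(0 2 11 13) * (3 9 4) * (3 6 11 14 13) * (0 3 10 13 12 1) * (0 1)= (0 2 14 12)(3 9 4 6 11 10 13)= [2, 1, 14, 9, 6, 5, 11, 7, 8, 4, 13, 10, 0, 3, 12]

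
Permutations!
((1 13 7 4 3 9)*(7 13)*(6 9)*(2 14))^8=((1 7 4 3 6 9)(2 14))^8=(14)(1 4 6)(3 9 7)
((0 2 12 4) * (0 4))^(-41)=(0 2 12)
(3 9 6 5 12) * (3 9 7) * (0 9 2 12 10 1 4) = (0 9 6 5 10 1 4)(2 12)(3 7) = [9, 4, 12, 7, 0, 10, 5, 3, 8, 6, 1, 11, 2]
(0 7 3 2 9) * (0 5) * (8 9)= (0 7 3 2 8 9 5)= [7, 1, 8, 2, 4, 0, 6, 3, 9, 5]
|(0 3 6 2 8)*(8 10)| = |(0 3 6 2 10 8)| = 6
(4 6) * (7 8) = (4 6)(7 8) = [0, 1, 2, 3, 6, 5, 4, 8, 7]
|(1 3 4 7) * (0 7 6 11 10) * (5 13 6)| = 10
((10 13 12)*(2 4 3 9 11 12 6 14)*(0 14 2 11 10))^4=((0 14 11 12)(2 4 3 9 10 13 6))^4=(14)(2 10 4 13 3 6 9)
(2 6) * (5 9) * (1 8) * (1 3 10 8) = [0, 1, 6, 10, 4, 9, 2, 7, 3, 5, 8] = (2 6)(3 10 8)(5 9)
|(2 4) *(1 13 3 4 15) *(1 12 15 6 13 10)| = |(1 10)(2 6 13 3 4)(12 15)| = 10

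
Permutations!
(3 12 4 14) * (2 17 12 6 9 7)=[0, 1, 17, 6, 14, 5, 9, 2, 8, 7, 10, 11, 4, 13, 3, 15, 16, 12]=(2 17 12 4 14 3 6 9 7)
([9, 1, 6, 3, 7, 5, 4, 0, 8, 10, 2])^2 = (0 10 6 7 9 2 4)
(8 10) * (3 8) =(3 8 10) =[0, 1, 2, 8, 4, 5, 6, 7, 10, 9, 3]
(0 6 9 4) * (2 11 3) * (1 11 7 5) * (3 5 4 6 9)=[9, 11, 7, 2, 0, 1, 3, 4, 8, 6, 10, 5]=(0 9 6 3 2 7 4)(1 11 5)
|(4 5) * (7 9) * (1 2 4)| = |(1 2 4 5)(7 9)| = 4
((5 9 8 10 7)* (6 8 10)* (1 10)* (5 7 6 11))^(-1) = ((1 10 6 8 11 5 9))^(-1) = (1 9 5 11 8 6 10)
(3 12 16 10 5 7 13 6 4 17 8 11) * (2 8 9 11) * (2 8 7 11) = (2 7 13 6 4 17 9)(3 12 16 10 5 11) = [0, 1, 7, 12, 17, 11, 4, 13, 8, 2, 5, 3, 16, 6, 14, 15, 10, 9]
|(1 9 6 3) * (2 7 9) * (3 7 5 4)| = |(1 2 5 4 3)(6 7 9)| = 15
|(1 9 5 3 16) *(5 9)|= 4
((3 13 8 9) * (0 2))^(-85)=(0 2)(3 9 8 13)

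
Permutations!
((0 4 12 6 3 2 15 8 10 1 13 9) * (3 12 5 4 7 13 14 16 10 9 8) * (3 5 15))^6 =(0 7 13 8 9)(1 16)(10 14)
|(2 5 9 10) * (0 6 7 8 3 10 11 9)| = 8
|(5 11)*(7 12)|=|(5 11)(7 12)|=2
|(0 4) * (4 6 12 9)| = 5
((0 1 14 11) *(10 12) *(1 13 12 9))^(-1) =(0 11 14 1 9 10 12 13)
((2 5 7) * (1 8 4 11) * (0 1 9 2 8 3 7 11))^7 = ((0 1 3 7 8 4)(2 5 11 9))^7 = (0 1 3 7 8 4)(2 9 11 5)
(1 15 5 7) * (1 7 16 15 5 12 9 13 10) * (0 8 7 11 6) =(0 8 7 11 6)(1 5 16 15 12 9 13 10) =[8, 5, 2, 3, 4, 16, 0, 11, 7, 13, 1, 6, 9, 10, 14, 12, 15]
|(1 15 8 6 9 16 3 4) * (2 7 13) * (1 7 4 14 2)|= |(1 15 8 6 9 16 3 14 2 4 7 13)|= 12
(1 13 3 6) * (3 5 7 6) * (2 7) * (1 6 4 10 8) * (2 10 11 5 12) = (1 13 12 2 7 4 11 5 10 8) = [0, 13, 7, 3, 11, 10, 6, 4, 1, 9, 8, 5, 2, 12]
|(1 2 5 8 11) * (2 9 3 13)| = |(1 9 3 13 2 5 8 11)| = 8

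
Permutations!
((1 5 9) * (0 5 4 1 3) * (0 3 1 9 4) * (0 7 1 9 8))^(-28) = ((9)(0 5 4 8)(1 7))^(-28) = (9)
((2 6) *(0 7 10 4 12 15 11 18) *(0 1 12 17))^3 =((0 7 10 4 17)(1 12 15 11 18)(2 6))^3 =(0 4 7 17 10)(1 11 12 18 15)(2 6)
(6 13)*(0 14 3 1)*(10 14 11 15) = (0 11 15 10 14 3 1)(6 13) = [11, 0, 2, 1, 4, 5, 13, 7, 8, 9, 14, 15, 12, 6, 3, 10]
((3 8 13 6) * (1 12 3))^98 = ((1 12 3 8 13 6))^98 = (1 3 13)(6 12 8)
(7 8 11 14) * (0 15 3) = (0 15 3)(7 8 11 14) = [15, 1, 2, 0, 4, 5, 6, 8, 11, 9, 10, 14, 12, 13, 7, 3]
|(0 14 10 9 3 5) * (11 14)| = 7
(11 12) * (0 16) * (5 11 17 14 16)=[5, 1, 2, 3, 4, 11, 6, 7, 8, 9, 10, 12, 17, 13, 16, 15, 0, 14]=(0 5 11 12 17 14 16)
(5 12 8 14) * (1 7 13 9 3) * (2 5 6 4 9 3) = [0, 7, 5, 1, 9, 12, 4, 13, 14, 2, 10, 11, 8, 3, 6] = (1 7 13 3)(2 5 12 8 14 6 4 9)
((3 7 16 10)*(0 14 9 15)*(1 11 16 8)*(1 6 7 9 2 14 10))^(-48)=(16)(0 3 15 10 9)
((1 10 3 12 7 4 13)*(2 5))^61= ((1 10 3 12 7 4 13)(2 5))^61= (1 4 12 10 13 7 3)(2 5)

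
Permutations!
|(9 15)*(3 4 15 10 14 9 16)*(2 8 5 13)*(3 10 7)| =8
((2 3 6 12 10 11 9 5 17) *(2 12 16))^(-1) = (2 16 6 3)(5 9 11 10 12 17)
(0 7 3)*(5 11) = (0 7 3)(5 11) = [7, 1, 2, 0, 4, 11, 6, 3, 8, 9, 10, 5]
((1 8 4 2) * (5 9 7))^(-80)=(5 9 7)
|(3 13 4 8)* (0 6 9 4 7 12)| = |(0 6 9 4 8 3 13 7 12)| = 9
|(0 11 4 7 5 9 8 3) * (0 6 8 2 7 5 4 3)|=5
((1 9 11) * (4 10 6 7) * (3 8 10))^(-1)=(1 11 9)(3 4 7 6 10 8)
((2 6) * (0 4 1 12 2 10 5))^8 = (12)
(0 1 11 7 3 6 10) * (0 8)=(0 1 11 7 3 6 10 8)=[1, 11, 2, 6, 4, 5, 10, 3, 0, 9, 8, 7]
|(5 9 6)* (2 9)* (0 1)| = 4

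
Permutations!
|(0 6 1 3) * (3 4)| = |(0 6 1 4 3)| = 5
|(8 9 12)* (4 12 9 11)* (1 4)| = 5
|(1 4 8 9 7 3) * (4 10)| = 7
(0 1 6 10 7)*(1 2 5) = (0 2 5 1 6 10 7) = [2, 6, 5, 3, 4, 1, 10, 0, 8, 9, 7]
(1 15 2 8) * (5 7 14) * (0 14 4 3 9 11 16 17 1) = [14, 15, 8, 9, 3, 7, 6, 4, 0, 11, 10, 16, 12, 13, 5, 2, 17, 1] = (0 14 5 7 4 3 9 11 16 17 1 15 2 8)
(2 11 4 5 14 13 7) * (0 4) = (0 4 5 14 13 7 2 11) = [4, 1, 11, 3, 5, 14, 6, 2, 8, 9, 10, 0, 12, 7, 13]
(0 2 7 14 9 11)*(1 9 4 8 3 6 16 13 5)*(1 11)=[2, 9, 7, 6, 8, 11, 16, 14, 3, 1, 10, 0, 12, 5, 4, 15, 13]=(0 2 7 14 4 8 3 6 16 13 5 11)(1 9)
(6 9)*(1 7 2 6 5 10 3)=[0, 7, 6, 1, 4, 10, 9, 2, 8, 5, 3]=(1 7 2 6 9 5 10 3)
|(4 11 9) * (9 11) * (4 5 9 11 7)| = 6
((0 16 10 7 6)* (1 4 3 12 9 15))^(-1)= ((0 16 10 7 6)(1 4 3 12 9 15))^(-1)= (0 6 7 10 16)(1 15 9 12 3 4)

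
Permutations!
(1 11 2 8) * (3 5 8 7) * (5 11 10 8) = (1 10 8)(2 7 3 11) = [0, 10, 7, 11, 4, 5, 6, 3, 1, 9, 8, 2]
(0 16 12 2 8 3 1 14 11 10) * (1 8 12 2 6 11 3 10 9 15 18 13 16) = [1, 14, 12, 8, 4, 5, 11, 7, 10, 15, 0, 9, 6, 16, 3, 18, 2, 17, 13] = (0 1 14 3 8 10)(2 12 6 11 9 15 18 13 16)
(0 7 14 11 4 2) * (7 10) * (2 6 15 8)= (0 10 7 14 11 4 6 15 8 2)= [10, 1, 0, 3, 6, 5, 15, 14, 2, 9, 7, 4, 12, 13, 11, 8]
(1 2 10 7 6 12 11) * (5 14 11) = (1 2 10 7 6 12 5 14 11) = [0, 2, 10, 3, 4, 14, 12, 6, 8, 9, 7, 1, 5, 13, 11]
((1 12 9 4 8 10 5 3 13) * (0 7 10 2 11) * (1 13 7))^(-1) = (13)(0 11 2 8 4 9 12 1)(3 5 10 7) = ((13)(0 1 12 9 4 8 2 11)(3 7 10 5))^(-1)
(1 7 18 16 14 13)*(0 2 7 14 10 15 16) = (0 2 7 18)(1 14 13)(10 15 16) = [2, 14, 7, 3, 4, 5, 6, 18, 8, 9, 15, 11, 12, 1, 13, 16, 10, 17, 0]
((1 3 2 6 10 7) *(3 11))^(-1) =(1 7 10 6 2 3 11)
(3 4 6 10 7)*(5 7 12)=(3 4 6 10 12 5 7)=[0, 1, 2, 4, 6, 7, 10, 3, 8, 9, 12, 11, 5]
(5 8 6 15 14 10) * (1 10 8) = (1 10 5)(6 15 14 8) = [0, 10, 2, 3, 4, 1, 15, 7, 6, 9, 5, 11, 12, 13, 8, 14]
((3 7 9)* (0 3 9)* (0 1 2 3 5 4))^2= ((9)(0 5 4)(1 2 3 7))^2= (9)(0 4 5)(1 3)(2 7)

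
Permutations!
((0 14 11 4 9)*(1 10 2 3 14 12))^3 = ((0 12 1 10 2 3 14 11 4 9))^3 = (0 10 14 9 1 3 4 12 2 11)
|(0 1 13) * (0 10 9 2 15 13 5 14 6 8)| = 30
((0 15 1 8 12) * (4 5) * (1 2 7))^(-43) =(0 12 8 1 7 2 15)(4 5) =((0 15 2 7 1 8 12)(4 5))^(-43)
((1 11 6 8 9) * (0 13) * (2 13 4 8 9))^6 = (0 4 8 2 13)(1 6)(9 11)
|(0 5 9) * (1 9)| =|(0 5 1 9)| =4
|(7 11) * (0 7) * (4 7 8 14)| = |(0 8 14 4 7 11)| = 6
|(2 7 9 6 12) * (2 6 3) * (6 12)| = |(12)(2 7 9 3)| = 4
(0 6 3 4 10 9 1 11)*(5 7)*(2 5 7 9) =[6, 11, 5, 4, 10, 9, 3, 7, 8, 1, 2, 0] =(0 6 3 4 10 2 5 9 1 11)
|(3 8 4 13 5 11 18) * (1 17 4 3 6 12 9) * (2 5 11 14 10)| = 36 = |(1 17 4 13 11 18 6 12 9)(2 5 14 10)(3 8)|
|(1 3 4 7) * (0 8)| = |(0 8)(1 3 4 7)| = 4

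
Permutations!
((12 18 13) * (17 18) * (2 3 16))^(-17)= (2 3 16)(12 13 18 17)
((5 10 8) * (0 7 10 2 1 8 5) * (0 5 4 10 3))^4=(10)(0 7 3)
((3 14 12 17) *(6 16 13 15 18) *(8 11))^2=(3 12)(6 13 18 16 15)(14 17)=((3 14 12 17)(6 16 13 15 18)(8 11))^2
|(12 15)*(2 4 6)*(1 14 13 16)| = 12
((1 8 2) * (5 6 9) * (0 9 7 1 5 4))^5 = (0 4 9)(1 7 6 5 2 8)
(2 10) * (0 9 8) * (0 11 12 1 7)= [9, 7, 10, 3, 4, 5, 6, 0, 11, 8, 2, 12, 1]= (0 9 8 11 12 1 7)(2 10)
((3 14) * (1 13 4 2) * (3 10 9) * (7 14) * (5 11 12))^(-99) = (1 13 4 2)(3 7 14 10 9)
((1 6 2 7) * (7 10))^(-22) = ((1 6 2 10 7))^(-22) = (1 10 6 7 2)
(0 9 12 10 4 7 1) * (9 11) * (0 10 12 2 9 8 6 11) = (12)(1 10 4 7)(2 9)(6 11 8) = [0, 10, 9, 3, 7, 5, 11, 1, 6, 2, 4, 8, 12]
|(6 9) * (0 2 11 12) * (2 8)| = 10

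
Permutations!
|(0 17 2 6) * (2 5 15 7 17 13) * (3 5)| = |(0 13 2 6)(3 5 15 7 17)| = 20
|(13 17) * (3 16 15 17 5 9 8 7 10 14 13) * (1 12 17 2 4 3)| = 105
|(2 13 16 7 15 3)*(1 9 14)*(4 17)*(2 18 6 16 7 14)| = |(1 9 2 13 7 15 3 18 6 16 14)(4 17)| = 22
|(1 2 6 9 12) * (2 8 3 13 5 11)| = |(1 8 3 13 5 11 2 6 9 12)| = 10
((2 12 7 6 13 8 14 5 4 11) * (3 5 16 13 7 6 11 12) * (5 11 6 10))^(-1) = ((2 3 11)(4 12 10 5)(6 7)(8 14 16 13))^(-1) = (2 11 3)(4 5 10 12)(6 7)(8 13 16 14)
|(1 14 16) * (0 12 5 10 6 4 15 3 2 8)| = |(0 12 5 10 6 4 15 3 2 8)(1 14 16)| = 30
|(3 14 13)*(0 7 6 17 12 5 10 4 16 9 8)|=|(0 7 6 17 12 5 10 4 16 9 8)(3 14 13)|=33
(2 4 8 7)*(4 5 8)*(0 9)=(0 9)(2 5 8 7)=[9, 1, 5, 3, 4, 8, 6, 2, 7, 0]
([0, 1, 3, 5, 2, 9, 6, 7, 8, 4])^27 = (2 5 4 3 9)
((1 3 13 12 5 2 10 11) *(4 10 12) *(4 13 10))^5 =(13)(1 3 10 11)(2 5 12)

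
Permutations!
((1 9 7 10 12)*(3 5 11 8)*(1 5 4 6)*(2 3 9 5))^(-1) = (1 6 4 3 2 12 10 7 9 8 11 5)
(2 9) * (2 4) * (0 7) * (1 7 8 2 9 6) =(0 8 2 6 1 7)(4 9) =[8, 7, 6, 3, 9, 5, 1, 0, 2, 4]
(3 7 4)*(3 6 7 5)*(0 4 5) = [4, 1, 2, 0, 6, 3, 7, 5] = (0 4 6 7 5 3)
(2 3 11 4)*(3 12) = [0, 1, 12, 11, 2, 5, 6, 7, 8, 9, 10, 4, 3] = (2 12 3 11 4)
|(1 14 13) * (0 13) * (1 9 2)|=|(0 13 9 2 1 14)|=6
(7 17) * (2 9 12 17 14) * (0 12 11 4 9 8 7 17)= (17)(0 12)(2 8 7 14)(4 9 11)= [12, 1, 8, 3, 9, 5, 6, 14, 7, 11, 10, 4, 0, 13, 2, 15, 16, 17]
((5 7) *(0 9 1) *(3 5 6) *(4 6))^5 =((0 9 1)(3 5 7 4 6))^5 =(0 1 9)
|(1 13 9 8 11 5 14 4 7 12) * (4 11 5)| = 10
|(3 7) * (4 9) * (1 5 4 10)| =10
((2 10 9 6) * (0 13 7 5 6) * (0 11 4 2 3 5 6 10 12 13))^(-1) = (2 4 11 9 10 5 3 6 7 13 12)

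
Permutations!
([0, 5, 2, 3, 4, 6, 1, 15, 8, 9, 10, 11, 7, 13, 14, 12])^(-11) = [0, 5, 2, 3, 4, 6, 1, 15, 8, 9, 10, 11, 7, 13, 14, 12]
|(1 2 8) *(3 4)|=|(1 2 8)(3 4)|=6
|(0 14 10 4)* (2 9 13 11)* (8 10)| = 20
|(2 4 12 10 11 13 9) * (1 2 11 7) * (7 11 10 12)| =|(1 2 4 7)(9 10 11 13)| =4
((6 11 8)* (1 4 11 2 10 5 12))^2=(1 11 6 10 12 4 8 2 5)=((1 4 11 8 6 2 10 5 12))^2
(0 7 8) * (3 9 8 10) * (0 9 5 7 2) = (0 2)(3 5 7 10)(8 9) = [2, 1, 0, 5, 4, 7, 6, 10, 9, 8, 3]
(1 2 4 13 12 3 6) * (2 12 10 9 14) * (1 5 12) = (2 4 13 10 9 14)(3 6 5 12) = [0, 1, 4, 6, 13, 12, 5, 7, 8, 14, 9, 11, 3, 10, 2]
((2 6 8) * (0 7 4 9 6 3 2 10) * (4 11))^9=((0 7 11 4 9 6 8 10)(2 3))^9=(0 7 11 4 9 6 8 10)(2 3)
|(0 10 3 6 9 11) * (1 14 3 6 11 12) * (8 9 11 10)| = 10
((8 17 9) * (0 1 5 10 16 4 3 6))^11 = ((0 1 5 10 16 4 3 6)(8 17 9))^11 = (0 10 3 1 16 6 5 4)(8 9 17)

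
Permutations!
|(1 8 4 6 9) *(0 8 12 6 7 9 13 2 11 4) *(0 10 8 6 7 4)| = |(0 6 13 2 11)(1 12 7 9)(8 10)| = 20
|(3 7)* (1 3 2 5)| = 5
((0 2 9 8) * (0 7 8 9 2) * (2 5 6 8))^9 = (9)(2 7 8 6 5)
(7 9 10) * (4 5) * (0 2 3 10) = (0 2 3 10 7 9)(4 5) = [2, 1, 3, 10, 5, 4, 6, 9, 8, 0, 7]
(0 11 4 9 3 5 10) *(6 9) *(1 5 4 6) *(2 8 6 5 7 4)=(0 11 5 10)(1 7 4)(2 8 6 9 3)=[11, 7, 8, 2, 1, 10, 9, 4, 6, 3, 0, 5]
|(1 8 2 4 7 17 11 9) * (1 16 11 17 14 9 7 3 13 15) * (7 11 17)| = 35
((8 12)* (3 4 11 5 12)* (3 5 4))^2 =((4 11)(5 12 8))^2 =(5 8 12)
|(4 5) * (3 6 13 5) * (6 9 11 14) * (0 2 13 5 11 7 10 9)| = 9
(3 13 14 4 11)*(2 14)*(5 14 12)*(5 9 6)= [0, 1, 12, 13, 11, 14, 5, 7, 8, 6, 10, 3, 9, 2, 4]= (2 12 9 6 5 14 4 11 3 13)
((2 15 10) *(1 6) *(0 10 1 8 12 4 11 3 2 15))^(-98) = ((0 10 15 1 6 8 12 4 11 3 2))^(-98) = (0 10 15 1 6 8 12 4 11 3 2)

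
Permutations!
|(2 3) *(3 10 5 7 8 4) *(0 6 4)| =9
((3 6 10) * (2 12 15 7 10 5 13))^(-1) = ((2 12 15 7 10 3 6 5 13))^(-1) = (2 13 5 6 3 10 7 15 12)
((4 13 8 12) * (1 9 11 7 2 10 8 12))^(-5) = ((1 9 11 7 2 10 8)(4 13 12))^(-5) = (1 11 2 8 9 7 10)(4 13 12)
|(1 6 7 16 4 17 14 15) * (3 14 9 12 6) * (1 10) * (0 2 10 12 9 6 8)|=|(0 2 10 1 3 14 15 12 8)(4 17 6 7 16)|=45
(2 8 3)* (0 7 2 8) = (0 7 2)(3 8) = [7, 1, 0, 8, 4, 5, 6, 2, 3]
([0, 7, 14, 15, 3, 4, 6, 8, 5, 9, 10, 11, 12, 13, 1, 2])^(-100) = [0, 14, 15, 4, 5, 8, 6, 1, 7, 9, 10, 11, 12, 13, 2, 3]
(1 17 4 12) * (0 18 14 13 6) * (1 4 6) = (0 18 14 13 1 17 6)(4 12) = [18, 17, 2, 3, 12, 5, 0, 7, 8, 9, 10, 11, 4, 1, 13, 15, 16, 6, 14]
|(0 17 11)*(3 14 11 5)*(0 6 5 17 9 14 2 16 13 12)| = |(17)(0 9 14 11 6 5 3 2 16 13 12)| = 11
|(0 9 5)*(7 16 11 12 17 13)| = 6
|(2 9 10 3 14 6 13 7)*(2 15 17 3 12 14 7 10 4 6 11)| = 36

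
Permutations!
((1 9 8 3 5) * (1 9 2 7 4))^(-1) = ((1 2 7 4)(3 5 9 8))^(-1) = (1 4 7 2)(3 8 9 5)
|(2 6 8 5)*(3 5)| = |(2 6 8 3 5)| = 5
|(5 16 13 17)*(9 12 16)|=6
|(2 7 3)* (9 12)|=6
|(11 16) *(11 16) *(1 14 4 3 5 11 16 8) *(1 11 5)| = 12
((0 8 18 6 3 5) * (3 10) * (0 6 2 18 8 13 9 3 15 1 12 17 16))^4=(18)(0 5 1)(3 15 16)(6 12 13)(9 10 17)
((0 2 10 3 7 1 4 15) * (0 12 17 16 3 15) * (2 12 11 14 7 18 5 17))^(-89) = (0 12 2 10 15 11 14 7 1 4)(3 18 5 17 16)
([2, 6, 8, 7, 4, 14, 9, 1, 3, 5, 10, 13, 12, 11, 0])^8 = [5, 3, 14, 2, 4, 6, 7, 8, 0, 1, 10, 11, 12, 13, 9]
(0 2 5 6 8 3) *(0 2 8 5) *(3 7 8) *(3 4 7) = (0 4 7 8 3 2)(5 6) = [4, 1, 0, 2, 7, 6, 5, 8, 3]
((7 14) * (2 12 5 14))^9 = ((2 12 5 14 7))^9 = (2 7 14 5 12)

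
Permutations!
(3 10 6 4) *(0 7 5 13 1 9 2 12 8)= (0 7 5 13 1 9 2 12 8)(3 10 6 4)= [7, 9, 12, 10, 3, 13, 4, 5, 0, 2, 6, 11, 8, 1]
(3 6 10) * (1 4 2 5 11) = [0, 4, 5, 6, 2, 11, 10, 7, 8, 9, 3, 1] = (1 4 2 5 11)(3 6 10)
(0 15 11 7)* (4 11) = (0 15 4 11 7) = [15, 1, 2, 3, 11, 5, 6, 0, 8, 9, 10, 7, 12, 13, 14, 4]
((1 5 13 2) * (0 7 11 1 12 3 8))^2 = (0 11 5 2 3)(1 13 12 8 7)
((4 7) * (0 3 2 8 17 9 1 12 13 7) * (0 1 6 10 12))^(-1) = (0 1 4 7 13 12 10 6 9 17 8 2 3)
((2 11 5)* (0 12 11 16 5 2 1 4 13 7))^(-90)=((0 12 11 2 16 5 1 4 13 7))^(-90)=(16)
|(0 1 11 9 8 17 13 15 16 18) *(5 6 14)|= |(0 1 11 9 8 17 13 15 16 18)(5 6 14)|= 30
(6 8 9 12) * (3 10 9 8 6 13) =(3 10 9 12 13) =[0, 1, 2, 10, 4, 5, 6, 7, 8, 12, 9, 11, 13, 3]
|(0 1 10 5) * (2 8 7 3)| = 4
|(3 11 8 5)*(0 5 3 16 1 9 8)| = 8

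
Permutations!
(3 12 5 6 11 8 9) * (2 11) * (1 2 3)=[0, 2, 11, 12, 4, 6, 3, 7, 9, 1, 10, 8, 5]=(1 2 11 8 9)(3 12 5 6)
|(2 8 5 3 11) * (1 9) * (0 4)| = |(0 4)(1 9)(2 8 5 3 11)| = 10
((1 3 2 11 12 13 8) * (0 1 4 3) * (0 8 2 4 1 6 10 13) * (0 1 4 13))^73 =((0 6 10)(1 8 4 3 13 2 11 12))^73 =(0 6 10)(1 8 4 3 13 2 11 12)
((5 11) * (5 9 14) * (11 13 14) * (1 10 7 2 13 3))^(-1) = (1 3 5 14 13 2 7 10)(9 11)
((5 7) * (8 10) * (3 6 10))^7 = ((3 6 10 8)(5 7))^7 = (3 8 10 6)(5 7)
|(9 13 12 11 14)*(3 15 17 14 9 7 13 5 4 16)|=12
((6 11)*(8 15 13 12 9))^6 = (8 15 13 12 9)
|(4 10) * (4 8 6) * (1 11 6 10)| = 4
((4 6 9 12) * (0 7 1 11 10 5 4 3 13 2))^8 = (0 9 11 13 4 7 12 10 2 6 1 3 5)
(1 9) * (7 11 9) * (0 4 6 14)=(0 4 6 14)(1 7 11 9)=[4, 7, 2, 3, 6, 5, 14, 11, 8, 1, 10, 9, 12, 13, 0]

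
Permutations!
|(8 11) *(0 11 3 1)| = |(0 11 8 3 1)| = 5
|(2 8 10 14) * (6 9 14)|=6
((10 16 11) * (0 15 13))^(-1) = (0 13 15)(10 11 16)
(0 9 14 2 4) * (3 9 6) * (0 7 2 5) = (0 6 3 9 14 5)(2 4 7) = [6, 1, 4, 9, 7, 0, 3, 2, 8, 14, 10, 11, 12, 13, 5]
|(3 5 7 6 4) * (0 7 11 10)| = 8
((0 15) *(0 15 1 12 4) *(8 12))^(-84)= ((15)(0 1 8 12 4))^(-84)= (15)(0 1 8 12 4)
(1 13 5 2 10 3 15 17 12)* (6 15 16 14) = (1 13 5 2 10 3 16 14 6 15 17 12) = [0, 13, 10, 16, 4, 2, 15, 7, 8, 9, 3, 11, 1, 5, 6, 17, 14, 12]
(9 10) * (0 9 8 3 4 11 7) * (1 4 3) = (0 9 10 8 1 4 11 7) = [9, 4, 2, 3, 11, 5, 6, 0, 1, 10, 8, 7]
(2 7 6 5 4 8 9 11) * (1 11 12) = (1 11 2 7 6 5 4 8 9 12) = [0, 11, 7, 3, 8, 4, 5, 6, 9, 12, 10, 2, 1]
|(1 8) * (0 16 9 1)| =5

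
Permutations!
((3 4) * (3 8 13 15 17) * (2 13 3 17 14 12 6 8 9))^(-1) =((17)(2 13 15 14 12 6 8 3 4 9))^(-1) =(17)(2 9 4 3 8 6 12 14 15 13)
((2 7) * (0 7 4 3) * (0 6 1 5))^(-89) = ((0 7 2 4 3 6 1 5))^(-89) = (0 5 1 6 3 4 2 7)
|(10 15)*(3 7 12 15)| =5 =|(3 7 12 15 10)|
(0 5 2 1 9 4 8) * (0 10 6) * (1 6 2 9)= [5, 1, 6, 3, 8, 9, 0, 7, 10, 4, 2]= (0 5 9 4 8 10 2 6)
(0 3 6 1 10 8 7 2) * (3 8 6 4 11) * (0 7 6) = (0 8 6 1 10)(2 7)(3 4 11) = [8, 10, 7, 4, 11, 5, 1, 2, 6, 9, 0, 3]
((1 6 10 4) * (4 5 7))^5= ((1 6 10 5 7 4))^5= (1 4 7 5 10 6)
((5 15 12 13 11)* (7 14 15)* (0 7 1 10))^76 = (0 11 14 1 12)(5 15 10 13 7)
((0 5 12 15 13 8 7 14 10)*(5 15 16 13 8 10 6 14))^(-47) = ((0 15 8 7 5 12 16 13 10)(6 14))^(-47) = (0 13 12 7 15 10 16 5 8)(6 14)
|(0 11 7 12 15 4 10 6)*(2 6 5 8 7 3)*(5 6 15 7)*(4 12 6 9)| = 24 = |(0 11 3 2 15 12 7 6)(4 10 9)(5 8)|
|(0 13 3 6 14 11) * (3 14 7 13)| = 7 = |(0 3 6 7 13 14 11)|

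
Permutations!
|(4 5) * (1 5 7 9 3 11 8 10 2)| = 10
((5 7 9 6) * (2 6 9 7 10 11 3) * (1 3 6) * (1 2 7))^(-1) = (1 7 3)(5 6 11 10)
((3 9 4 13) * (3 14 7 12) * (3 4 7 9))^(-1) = (4 12 7 9 14 13)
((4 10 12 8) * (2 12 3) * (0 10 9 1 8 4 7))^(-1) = (0 7 8 1 9 4 12 2 3 10)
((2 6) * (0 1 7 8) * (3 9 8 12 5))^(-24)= ((0 1 7 12 5 3 9 8)(2 6))^(-24)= (12)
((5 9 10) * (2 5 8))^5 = ((2 5 9 10 8))^5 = (10)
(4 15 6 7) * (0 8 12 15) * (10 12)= (0 8 10 12 15 6 7 4)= [8, 1, 2, 3, 0, 5, 7, 4, 10, 9, 12, 11, 15, 13, 14, 6]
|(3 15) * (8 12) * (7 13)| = |(3 15)(7 13)(8 12)| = 2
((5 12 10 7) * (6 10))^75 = (12)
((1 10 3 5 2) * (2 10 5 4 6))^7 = ((1 5 10 3 4 6 2))^7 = (10)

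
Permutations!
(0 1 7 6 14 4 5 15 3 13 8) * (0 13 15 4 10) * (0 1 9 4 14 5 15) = (0 9 4 15 3)(1 7 6 5 14 10)(8 13) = [9, 7, 2, 0, 15, 14, 5, 6, 13, 4, 1, 11, 12, 8, 10, 3]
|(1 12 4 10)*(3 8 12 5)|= |(1 5 3 8 12 4 10)|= 7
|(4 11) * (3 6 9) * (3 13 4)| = 6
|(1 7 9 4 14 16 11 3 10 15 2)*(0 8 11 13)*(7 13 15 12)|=|(0 8 11 3 10 12 7 9 4 14 16 15 2 1 13)|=15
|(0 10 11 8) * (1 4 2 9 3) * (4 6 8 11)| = |(11)(0 10 4 2 9 3 1 6 8)| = 9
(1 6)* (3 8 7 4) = (1 6)(3 8 7 4) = [0, 6, 2, 8, 3, 5, 1, 4, 7]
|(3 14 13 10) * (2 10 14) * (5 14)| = 3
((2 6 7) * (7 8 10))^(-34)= (2 6 8 10 7)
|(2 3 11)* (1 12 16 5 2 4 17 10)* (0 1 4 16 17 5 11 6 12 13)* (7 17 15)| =|(0 1 13)(2 3 6 12 15 7 17 10 4 5)(11 16)| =30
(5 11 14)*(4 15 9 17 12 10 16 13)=(4 15 9 17 12 10 16 13)(5 11 14)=[0, 1, 2, 3, 15, 11, 6, 7, 8, 17, 16, 14, 10, 4, 5, 9, 13, 12]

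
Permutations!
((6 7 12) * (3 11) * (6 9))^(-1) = (3 11)(6 9 12 7)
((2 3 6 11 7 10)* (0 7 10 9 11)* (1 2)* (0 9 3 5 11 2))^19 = (0 1 10 11 5 2 9 6 3 7) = ((0 7 3 6 9 2 5 11 10 1))^19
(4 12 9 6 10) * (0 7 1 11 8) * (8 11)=(0 7 1 8)(4 12 9 6 10)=[7, 8, 2, 3, 12, 5, 10, 1, 0, 6, 4, 11, 9]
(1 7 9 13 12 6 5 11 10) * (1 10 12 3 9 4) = (1 7 4)(3 9 13)(5 11 12 6) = [0, 7, 2, 9, 1, 11, 5, 4, 8, 13, 10, 12, 6, 3]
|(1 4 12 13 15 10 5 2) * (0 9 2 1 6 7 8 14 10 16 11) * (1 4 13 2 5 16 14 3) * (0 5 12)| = 17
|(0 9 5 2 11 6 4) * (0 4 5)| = |(0 9)(2 11 6 5)| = 4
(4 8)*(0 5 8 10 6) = (0 5 8 4 10 6) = [5, 1, 2, 3, 10, 8, 0, 7, 4, 9, 6]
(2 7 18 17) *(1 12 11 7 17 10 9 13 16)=(1 12 11 7 18 10 9 13 16)(2 17)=[0, 12, 17, 3, 4, 5, 6, 18, 8, 13, 9, 7, 11, 16, 14, 15, 1, 2, 10]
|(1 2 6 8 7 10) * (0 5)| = |(0 5)(1 2 6 8 7 10)| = 6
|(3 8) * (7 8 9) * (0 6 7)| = 6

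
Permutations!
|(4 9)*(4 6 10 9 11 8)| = |(4 11 8)(6 10 9)| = 3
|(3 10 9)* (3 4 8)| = |(3 10 9 4 8)| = 5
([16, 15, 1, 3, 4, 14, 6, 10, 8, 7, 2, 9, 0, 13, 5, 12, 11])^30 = (16)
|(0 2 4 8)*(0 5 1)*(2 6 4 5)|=|(0 6 4 8 2 5 1)|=7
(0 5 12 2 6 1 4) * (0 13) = [5, 4, 6, 3, 13, 12, 1, 7, 8, 9, 10, 11, 2, 0] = (0 5 12 2 6 1 4 13)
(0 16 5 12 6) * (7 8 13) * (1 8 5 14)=[16, 8, 2, 3, 4, 12, 0, 5, 13, 9, 10, 11, 6, 7, 1, 15, 14]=(0 16 14 1 8 13 7 5 12 6)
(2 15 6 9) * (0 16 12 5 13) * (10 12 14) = (0 16 14 10 12 5 13)(2 15 6 9) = [16, 1, 15, 3, 4, 13, 9, 7, 8, 2, 12, 11, 5, 0, 10, 6, 14]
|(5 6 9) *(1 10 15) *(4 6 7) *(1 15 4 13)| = 8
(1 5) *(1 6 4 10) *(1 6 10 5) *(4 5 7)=(4 7)(5 10 6)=[0, 1, 2, 3, 7, 10, 5, 4, 8, 9, 6]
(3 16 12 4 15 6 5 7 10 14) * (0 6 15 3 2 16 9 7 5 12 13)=[6, 1, 16, 9, 3, 5, 12, 10, 8, 7, 14, 11, 4, 0, 2, 15, 13]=(0 6 12 4 3 9 7 10 14 2 16 13)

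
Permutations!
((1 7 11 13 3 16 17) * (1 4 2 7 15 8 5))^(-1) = ((1 15 8 5)(2 7 11 13 3 16 17 4))^(-1) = (1 5 8 15)(2 4 17 16 3 13 11 7)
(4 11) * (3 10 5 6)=[0, 1, 2, 10, 11, 6, 3, 7, 8, 9, 5, 4]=(3 10 5 6)(4 11)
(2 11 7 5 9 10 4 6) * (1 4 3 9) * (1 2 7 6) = (1 4)(2 11 6 7 5)(3 9 10) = [0, 4, 11, 9, 1, 2, 7, 5, 8, 10, 3, 6]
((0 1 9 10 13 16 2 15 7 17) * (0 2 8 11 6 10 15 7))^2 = (0 9)(1 15)(2 17 7)(6 13 8)(10 16 11)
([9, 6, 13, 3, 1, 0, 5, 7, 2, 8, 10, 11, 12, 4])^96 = [1, 2, 0, 3, 8, 4, 13, 7, 5, 6, 10, 11, 12, 9]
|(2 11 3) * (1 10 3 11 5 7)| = |(11)(1 10 3 2 5 7)| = 6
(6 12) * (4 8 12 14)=[0, 1, 2, 3, 8, 5, 14, 7, 12, 9, 10, 11, 6, 13, 4]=(4 8 12 6 14)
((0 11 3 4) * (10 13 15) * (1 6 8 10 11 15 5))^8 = (0 3 15 4 11)(1 8 13)(5 6 10)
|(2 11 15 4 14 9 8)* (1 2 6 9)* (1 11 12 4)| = |(1 2 12 4 14 11 15)(6 9 8)| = 21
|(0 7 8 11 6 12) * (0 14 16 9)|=9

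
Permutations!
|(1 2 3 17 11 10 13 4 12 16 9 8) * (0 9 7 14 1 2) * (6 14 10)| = 30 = |(0 9 8 2 3 17 11 6 14 1)(4 12 16 7 10 13)|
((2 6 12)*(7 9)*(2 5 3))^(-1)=(2 3 5 12 6)(7 9)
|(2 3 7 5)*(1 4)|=|(1 4)(2 3 7 5)|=4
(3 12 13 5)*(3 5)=[0, 1, 2, 12, 4, 5, 6, 7, 8, 9, 10, 11, 13, 3]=(3 12 13)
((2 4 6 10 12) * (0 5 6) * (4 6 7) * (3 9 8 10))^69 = (0 5 7 4)(2 12 10 8 9 3 6)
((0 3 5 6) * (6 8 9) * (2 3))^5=((0 2 3 5 8 9 6))^5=(0 9 5 2 6 8 3)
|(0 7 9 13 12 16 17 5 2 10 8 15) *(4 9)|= 13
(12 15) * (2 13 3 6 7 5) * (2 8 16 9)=(2 13 3 6 7 5 8 16 9)(12 15)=[0, 1, 13, 6, 4, 8, 7, 5, 16, 2, 10, 11, 15, 3, 14, 12, 9]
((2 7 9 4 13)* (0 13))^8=(0 2 9)(4 13 7)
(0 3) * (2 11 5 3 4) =[4, 1, 11, 0, 2, 3, 6, 7, 8, 9, 10, 5] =(0 4 2 11 5 3)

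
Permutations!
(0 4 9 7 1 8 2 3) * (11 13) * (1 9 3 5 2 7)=(0 4 3)(1 8 7 9)(2 5)(11 13)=[4, 8, 5, 0, 3, 2, 6, 9, 7, 1, 10, 13, 12, 11]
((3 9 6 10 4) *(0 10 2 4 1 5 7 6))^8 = (0 3 2 7 1)(4 6 5 10 9)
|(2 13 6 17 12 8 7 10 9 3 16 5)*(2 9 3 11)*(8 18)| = 14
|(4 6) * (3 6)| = |(3 6 4)| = 3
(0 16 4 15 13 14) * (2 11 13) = [16, 1, 11, 3, 15, 5, 6, 7, 8, 9, 10, 13, 12, 14, 0, 2, 4] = (0 16 4 15 2 11 13 14)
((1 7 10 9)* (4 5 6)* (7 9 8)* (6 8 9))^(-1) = (1 9 10 7 8 5 4 6)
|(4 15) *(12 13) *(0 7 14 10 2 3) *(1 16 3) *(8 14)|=18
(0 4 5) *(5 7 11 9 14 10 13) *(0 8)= (0 4 7 11 9 14 10 13 5 8)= [4, 1, 2, 3, 7, 8, 6, 11, 0, 14, 13, 9, 12, 5, 10]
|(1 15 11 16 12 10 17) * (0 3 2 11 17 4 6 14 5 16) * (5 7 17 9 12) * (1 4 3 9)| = 70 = |(0 9 12 10 3 2 11)(1 15)(4 6 14 7 17)(5 16)|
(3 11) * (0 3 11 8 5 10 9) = (11)(0 3 8 5 10 9) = [3, 1, 2, 8, 4, 10, 6, 7, 5, 0, 9, 11]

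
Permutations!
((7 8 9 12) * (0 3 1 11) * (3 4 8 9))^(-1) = (0 11 1 3 8 4)(7 12 9)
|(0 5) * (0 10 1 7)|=|(0 5 10 1 7)|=5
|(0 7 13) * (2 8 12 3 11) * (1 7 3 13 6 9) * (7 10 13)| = |(0 3 11 2 8 12 7 6 9 1 10 13)| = 12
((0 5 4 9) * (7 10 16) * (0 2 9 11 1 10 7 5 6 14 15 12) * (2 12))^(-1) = ((0 6 14 15 2 9 12)(1 10 16 5 4 11))^(-1) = (0 12 9 2 15 14 6)(1 11 4 5 16 10)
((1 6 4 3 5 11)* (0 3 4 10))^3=((0 3 5 11 1 6 10))^3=(0 11 10 5 6 3 1)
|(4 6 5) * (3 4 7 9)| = 6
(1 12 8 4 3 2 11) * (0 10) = (0 10)(1 12 8 4 3 2 11) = [10, 12, 11, 2, 3, 5, 6, 7, 4, 9, 0, 1, 8]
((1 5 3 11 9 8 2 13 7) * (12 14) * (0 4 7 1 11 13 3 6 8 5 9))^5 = (0 4 7 11)(1 2 5 13 8 9 3 6)(12 14)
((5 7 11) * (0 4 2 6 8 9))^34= ((0 4 2 6 8 9)(5 7 11))^34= (0 8 2)(4 9 6)(5 7 11)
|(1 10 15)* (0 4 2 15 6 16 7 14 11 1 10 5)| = 12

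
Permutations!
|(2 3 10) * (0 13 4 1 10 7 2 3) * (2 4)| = 15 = |(0 13 2)(1 10 3 7 4)|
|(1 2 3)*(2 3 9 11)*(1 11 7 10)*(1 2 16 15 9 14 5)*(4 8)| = |(1 3 11 16 15 9 7 10 2 14 5)(4 8)| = 22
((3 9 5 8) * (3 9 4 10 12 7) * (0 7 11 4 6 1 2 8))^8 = (12)(0 5 9 8 2 1 6 3 7)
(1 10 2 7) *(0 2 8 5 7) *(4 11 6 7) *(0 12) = (0 2 12)(1 10 8 5 4 11 6 7) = [2, 10, 12, 3, 11, 4, 7, 1, 5, 9, 8, 6, 0]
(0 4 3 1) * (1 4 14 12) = (0 14 12 1)(3 4) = [14, 0, 2, 4, 3, 5, 6, 7, 8, 9, 10, 11, 1, 13, 12]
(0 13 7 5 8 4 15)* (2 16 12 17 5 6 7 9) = (0 13 9 2 16 12 17 5 8 4 15)(6 7) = [13, 1, 16, 3, 15, 8, 7, 6, 4, 2, 10, 11, 17, 9, 14, 0, 12, 5]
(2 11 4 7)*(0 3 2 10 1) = [3, 0, 11, 2, 7, 5, 6, 10, 8, 9, 1, 4] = (0 3 2 11 4 7 10 1)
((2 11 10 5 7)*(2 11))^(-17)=(5 10 11 7)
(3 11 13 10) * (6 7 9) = (3 11 13 10)(6 7 9) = [0, 1, 2, 11, 4, 5, 7, 9, 8, 6, 3, 13, 12, 10]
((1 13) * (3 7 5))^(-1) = ((1 13)(3 7 5))^(-1) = (1 13)(3 5 7)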